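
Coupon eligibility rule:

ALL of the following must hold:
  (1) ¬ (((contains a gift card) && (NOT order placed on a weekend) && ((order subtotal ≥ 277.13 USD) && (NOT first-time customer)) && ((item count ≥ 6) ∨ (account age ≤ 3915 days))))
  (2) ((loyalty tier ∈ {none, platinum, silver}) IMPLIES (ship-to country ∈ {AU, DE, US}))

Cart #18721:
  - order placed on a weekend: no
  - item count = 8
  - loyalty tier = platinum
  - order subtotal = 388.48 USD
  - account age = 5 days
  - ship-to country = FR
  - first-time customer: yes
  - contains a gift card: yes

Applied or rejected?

Rejected

Atomic conditions:
  contains a gift card: yes → true
  NOT order placed on a weekend: no → true
  order subtotal ≥ 277.13 USD: 388.48 ≥ 277.13 is true
  NOT first-time customer: yes → false
  item count ≥ 6: 8 ≥ 6 is true
  account age ≤ 3915 days: 5 ≤ 3915 is true
  loyalty tier ∈ {none, platinum, silver}: platinum is in the set → true
  ship-to country ∈ {AU, DE, US}: FR is not in the set → false
Combine:
[1.1.3] true AND false = false
[1.1.4] true OR true = true
[1.1] true AND true AND false AND true = false
[1] NOT false = true
[2] true → false = false
[root] true AND false = false
Overall: false → rejected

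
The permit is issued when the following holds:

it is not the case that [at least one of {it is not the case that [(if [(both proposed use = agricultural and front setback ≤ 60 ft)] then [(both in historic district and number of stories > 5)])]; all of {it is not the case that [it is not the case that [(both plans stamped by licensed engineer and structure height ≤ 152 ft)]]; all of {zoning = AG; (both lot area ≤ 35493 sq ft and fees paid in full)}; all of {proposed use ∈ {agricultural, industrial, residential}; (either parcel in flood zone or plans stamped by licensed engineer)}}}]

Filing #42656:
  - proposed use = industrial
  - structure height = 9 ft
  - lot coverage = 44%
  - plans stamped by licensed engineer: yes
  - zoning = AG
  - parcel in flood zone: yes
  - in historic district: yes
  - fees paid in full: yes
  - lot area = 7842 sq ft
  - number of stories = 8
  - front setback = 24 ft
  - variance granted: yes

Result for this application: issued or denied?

Denied

Atomic conditions:
  proposed use = agricultural: industrial == agricultural is false
  front setback ≤ 60 ft: 24 ≤ 60 is true
  in historic district: yes → true
  number of stories > 5: 8 > 5 is true
  plans stamped by licensed engineer: yes → true
  structure height ≤ 152 ft: 9 ≤ 152 is true
  zoning = AG: AG == AG is true
  lot area ≤ 35493 sq ft: 7842 ≤ 35493 is true
  fees paid in full: yes → true
  proposed use ∈ {agricultural, industrial, residential}: industrial is in the set → true
  parcel in flood zone: yes → true
Combine:
[1.1.1.1] false AND true = false
[1.1.1.2] true AND true = true
[1.1.1] false → true (antecedent false ⇒ implication holds) = true
[1.1] NOT true = false
[1.2.1.1.1] true AND true = true
[1.2.1.1] NOT true = false
[1.2.1] NOT false = true
[1.2.2.2] true AND true = true
[1.2.2] true AND true = true
[1.2.3.2] true OR true = true
[1.2.3] true AND true = true
[1.2] true AND true AND true = true
[1] false OR true = true
[root] NOT true = false
Overall: false → denied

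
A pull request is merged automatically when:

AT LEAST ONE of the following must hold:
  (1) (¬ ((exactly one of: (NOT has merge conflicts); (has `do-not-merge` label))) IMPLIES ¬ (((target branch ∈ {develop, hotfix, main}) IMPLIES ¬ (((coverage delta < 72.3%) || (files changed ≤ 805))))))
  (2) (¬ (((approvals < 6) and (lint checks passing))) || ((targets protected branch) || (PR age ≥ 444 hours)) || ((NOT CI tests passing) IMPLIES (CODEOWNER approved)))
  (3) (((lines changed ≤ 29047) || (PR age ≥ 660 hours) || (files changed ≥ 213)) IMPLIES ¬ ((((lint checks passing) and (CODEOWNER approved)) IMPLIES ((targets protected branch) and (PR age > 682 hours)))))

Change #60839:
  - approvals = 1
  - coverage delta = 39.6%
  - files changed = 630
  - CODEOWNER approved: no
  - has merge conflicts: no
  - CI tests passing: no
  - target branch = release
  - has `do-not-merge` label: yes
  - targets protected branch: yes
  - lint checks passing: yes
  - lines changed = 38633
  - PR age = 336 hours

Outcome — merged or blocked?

Atomic conditions:
  NOT has merge conflicts: no → true
  has `do-not-merge` label: yes → true
  target branch ∈ {develop, hotfix, main}: release is not in the set → false
  coverage delta < 72.3%: 39.6 < 72.3 is true
  files changed ≤ 805: 630 ≤ 805 is true
  approvals < 6: 1 < 6 is true
  lint checks passing: yes → true
  targets protected branch: yes → true
  PR age ≥ 444 hours: 336 ≥ 444 is false
  NOT CI tests passing: no → true
  CODEOWNER approved: no → false
  lines changed ≤ 29047: 38633 ≤ 29047 is false
  PR age ≥ 660 hours: 336 ≥ 660 is false
  files changed ≥ 213: 630 ≥ 213 is true
  PR age > 682 hours: 336 > 682 is false
Combine:
[1.1.1] exactly-one(true, true) = false
[1.1] NOT false = true
[1.2.1.2.1] true OR true = true
[1.2.1.2] NOT true = false
[1.2.1] false → false (antecedent false ⇒ implication holds) = true
[1.2] NOT true = false
[1] true → false = false
[2.1.1] true AND true = true
[2.1] NOT true = false
[2.2] true OR false = true
[2.3] true → false = false
[2] false OR true OR false = true
[3.1] false OR false OR true = true
[3.2.1.1] true AND false = false
[3.2.1.2] true AND false = false
[3.2.1] false → false (antecedent false ⇒ implication holds) = true
[3.2] NOT true = false
[3] true → false = false
[root] false OR true OR false = true
Overall: true → merged

Merged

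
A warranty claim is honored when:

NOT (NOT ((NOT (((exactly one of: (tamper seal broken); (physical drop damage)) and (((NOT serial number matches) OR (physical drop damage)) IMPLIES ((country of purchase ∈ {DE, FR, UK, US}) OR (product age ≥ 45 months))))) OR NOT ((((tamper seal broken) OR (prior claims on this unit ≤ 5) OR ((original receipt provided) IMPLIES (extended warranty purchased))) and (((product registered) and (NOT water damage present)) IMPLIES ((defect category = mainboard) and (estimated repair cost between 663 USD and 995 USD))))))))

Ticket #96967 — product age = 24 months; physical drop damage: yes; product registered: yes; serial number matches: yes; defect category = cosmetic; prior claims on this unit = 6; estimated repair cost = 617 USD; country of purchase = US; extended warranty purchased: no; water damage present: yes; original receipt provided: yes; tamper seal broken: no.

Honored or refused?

Honored

Atomic conditions:
  tamper seal broken: no → false
  physical drop damage: yes → true
  NOT serial number matches: yes → false
  country of purchase ∈ {DE, FR, UK, US}: US is in the set → true
  product age ≥ 45 months: 24 ≥ 45 is false
  prior claims on this unit ≤ 5: 6 ≤ 5 is false
  original receipt provided: yes → true
  extended warranty purchased: no → false
  product registered: yes → true
  NOT water damage present: yes → false
  defect category = mainboard: cosmetic == mainboard is false
  estimated repair cost between 663 USD and 995 USD: 617 in [663, 995] is false
Combine:
[1.1.1.1.1] exactly-one(false, true) = true
[1.1.1.1.2.1] false OR true = true
[1.1.1.1.2.2] true OR false = true
[1.1.1.1.2] true → true = true
[1.1.1.1] true AND true = true
[1.1.1] NOT true = false
[1.1.2.1.1.3] true → false = false
[1.1.2.1.1] false OR false OR false = false
[1.1.2.1.2.1] true AND false = false
[1.1.2.1.2.2] false AND false = false
[1.1.2.1.2] false → false (antecedent false ⇒ implication holds) = true
[1.1.2.1] false AND true = false
[1.1.2] NOT false = true
[1.1] false OR true = true
[1] NOT true = false
[root] NOT false = true
Overall: true → honored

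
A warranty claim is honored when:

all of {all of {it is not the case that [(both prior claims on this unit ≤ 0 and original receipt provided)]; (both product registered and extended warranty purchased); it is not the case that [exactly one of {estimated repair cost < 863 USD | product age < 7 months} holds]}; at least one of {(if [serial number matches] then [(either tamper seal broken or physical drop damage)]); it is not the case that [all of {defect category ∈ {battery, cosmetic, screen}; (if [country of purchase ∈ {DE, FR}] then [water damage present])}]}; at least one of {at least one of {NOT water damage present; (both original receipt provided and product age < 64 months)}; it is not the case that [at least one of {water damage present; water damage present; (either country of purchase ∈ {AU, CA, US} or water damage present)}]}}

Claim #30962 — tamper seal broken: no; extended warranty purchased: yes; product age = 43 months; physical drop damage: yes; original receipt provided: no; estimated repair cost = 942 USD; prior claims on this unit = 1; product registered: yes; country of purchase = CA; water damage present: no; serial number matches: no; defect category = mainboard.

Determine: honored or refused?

Atomic conditions:
  prior claims on this unit ≤ 0: 1 ≤ 0 is false
  original receipt provided: no → false
  product registered: yes → true
  extended warranty purchased: yes → true
  estimated repair cost < 863 USD: 942 < 863 is false
  product age < 7 months: 43 < 7 is false
  serial number matches: no → false
  tamper seal broken: no → false
  physical drop damage: yes → true
  defect category ∈ {battery, cosmetic, screen}: mainboard is not in the set → false
  country of purchase ∈ {DE, FR}: CA is not in the set → false
  water damage present: no → false
  NOT water damage present: no → true
  product age < 64 months: 43 < 64 is true
  country of purchase ∈ {AU, CA, US}: CA is in the set → true
Combine:
[1.1.1] false AND false = false
[1.1] NOT false = true
[1.2] true AND true = true
[1.3.1] exactly-one(false, false) = false
[1.3] NOT false = true
[1] true AND true AND true = true
[2.1.2] false OR true = true
[2.1] false → true (antecedent false ⇒ implication holds) = true
[2.2.1.2] false → false (antecedent false ⇒ implication holds) = true
[2.2.1] false AND true = false
[2.2] NOT false = true
[2] true OR true = true
[3.1.2] false AND true = false
[3.1] true OR false = true
[3.2.1.3] true OR false = true
[3.2.1] false OR false OR true = true
[3.2] NOT true = false
[3] true OR false = true
[root] true AND true AND true = true
Overall: true → honored

Honored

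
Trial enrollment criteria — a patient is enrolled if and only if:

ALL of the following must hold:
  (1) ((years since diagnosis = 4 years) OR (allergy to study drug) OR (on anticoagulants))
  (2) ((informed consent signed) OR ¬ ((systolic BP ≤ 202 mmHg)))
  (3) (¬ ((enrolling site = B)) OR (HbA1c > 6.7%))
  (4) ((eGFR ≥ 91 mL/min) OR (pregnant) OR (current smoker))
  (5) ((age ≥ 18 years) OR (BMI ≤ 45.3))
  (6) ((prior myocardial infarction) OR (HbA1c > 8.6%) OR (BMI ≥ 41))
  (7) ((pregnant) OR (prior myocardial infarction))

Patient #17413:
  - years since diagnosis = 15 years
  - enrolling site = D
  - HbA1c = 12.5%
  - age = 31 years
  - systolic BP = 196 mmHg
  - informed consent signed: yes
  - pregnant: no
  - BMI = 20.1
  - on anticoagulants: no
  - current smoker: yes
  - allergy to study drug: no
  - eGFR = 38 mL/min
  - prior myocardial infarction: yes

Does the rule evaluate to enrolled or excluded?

Excluded

Atomic conditions:
  years since diagnosis = 4 years: 15 == 4 is false
  allergy to study drug: no → false
  on anticoagulants: no → false
  informed consent signed: yes → true
  systolic BP ≤ 202 mmHg: 196 ≤ 202 is true
  enrolling site = B: D == B is false
  HbA1c > 6.7%: 12.5 > 6.7 is true
  eGFR ≥ 91 mL/min: 38 ≥ 91 is false
  pregnant: no → false
  current smoker: yes → true
  age ≥ 18 years: 31 ≥ 18 is true
  BMI ≤ 45.3: 20.1 ≤ 45.3 is true
  prior myocardial infarction: yes → true
  HbA1c > 8.6%: 12.5 > 8.6 is true
  BMI ≥ 41: 20.1 ≥ 41 is false
Combine:
[1] false OR false OR false = false
[2.2] NOT true = false
[2] true OR false = true
[3.1] NOT false = true
[3] true OR true = true
[4] false OR false OR true = true
[5] true OR true = true
[6] true OR true OR false = true
[7] false OR true = true
[root] false AND true AND true AND true AND true AND true AND true = false
Overall: false → excluded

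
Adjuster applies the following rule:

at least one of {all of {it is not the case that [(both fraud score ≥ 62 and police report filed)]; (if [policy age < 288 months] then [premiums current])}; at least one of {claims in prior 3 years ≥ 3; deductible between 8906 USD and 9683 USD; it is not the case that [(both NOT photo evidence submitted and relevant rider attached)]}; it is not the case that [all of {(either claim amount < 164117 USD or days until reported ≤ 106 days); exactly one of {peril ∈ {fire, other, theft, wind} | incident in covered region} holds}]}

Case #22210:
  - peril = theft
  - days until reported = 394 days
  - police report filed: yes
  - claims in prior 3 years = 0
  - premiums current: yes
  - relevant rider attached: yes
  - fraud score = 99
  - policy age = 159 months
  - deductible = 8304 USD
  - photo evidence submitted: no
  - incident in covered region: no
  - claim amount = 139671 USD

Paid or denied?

Atomic conditions:
  fraud score ≥ 62: 99 ≥ 62 is true
  police report filed: yes → true
  policy age < 288 months: 159 < 288 is true
  premiums current: yes → true
  claims in prior 3 years ≥ 3: 0 ≥ 3 is false
  deductible between 8906 USD and 9683 USD: 8304 in [8906, 9683] is false
  NOT photo evidence submitted: no → true
  relevant rider attached: yes → true
  claim amount < 164117 USD: 139671 < 164117 is true
  days until reported ≤ 106 days: 394 ≤ 106 is false
  peril ∈ {fire, other, theft, wind}: theft is in the set → true
  incident in covered region: no → false
Combine:
[1.1.1] true AND true = true
[1.1] NOT true = false
[1.2] true → true = true
[1] false AND true = false
[2.3.1] true AND true = true
[2.3] NOT true = false
[2] false OR false OR false = false
[3.1.1] true OR false = true
[3.1.2] exactly-one(true, false) = true
[3.1] true AND true = true
[3] NOT true = false
[root] false OR false OR false = false
Overall: false → denied

Denied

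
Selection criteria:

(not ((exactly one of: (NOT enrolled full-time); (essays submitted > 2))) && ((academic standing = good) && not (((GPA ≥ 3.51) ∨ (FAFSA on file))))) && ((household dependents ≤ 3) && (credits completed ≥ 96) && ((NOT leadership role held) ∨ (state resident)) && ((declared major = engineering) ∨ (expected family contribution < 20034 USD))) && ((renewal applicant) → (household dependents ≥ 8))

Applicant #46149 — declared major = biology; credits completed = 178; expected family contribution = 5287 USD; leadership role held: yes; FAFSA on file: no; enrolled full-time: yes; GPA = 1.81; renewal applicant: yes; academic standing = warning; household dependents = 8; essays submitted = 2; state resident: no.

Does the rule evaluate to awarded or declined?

Declined

Atomic conditions:
  NOT enrolled full-time: yes → false
  essays submitted > 2: 2 > 2 is false
  academic standing = good: warning == good is false
  GPA ≥ 3.51: 1.81 ≥ 3.51 is false
  FAFSA on file: no → false
  household dependents ≤ 3: 8 ≤ 3 is false
  credits completed ≥ 96: 178 ≥ 96 is true
  NOT leadership role held: yes → false
  state resident: no → false
  declared major = engineering: biology == engineering is false
  expected family contribution < 20034 USD: 5287 < 20034 is true
  renewal applicant: yes → true
  household dependents ≥ 8: 8 ≥ 8 is true
Combine:
[1.1.1] exactly-one(false, false) = false
[1.1] NOT false = true
[1.2.2.1] false OR false = false
[1.2.2] NOT false = true
[1.2] false AND true = false
[1] true AND false = false
[2.3] false OR false = false
[2.4] false OR true = true
[2] false AND true AND false AND true = false
[3] true → true = true
[root] false AND false AND true = false
Overall: false → declined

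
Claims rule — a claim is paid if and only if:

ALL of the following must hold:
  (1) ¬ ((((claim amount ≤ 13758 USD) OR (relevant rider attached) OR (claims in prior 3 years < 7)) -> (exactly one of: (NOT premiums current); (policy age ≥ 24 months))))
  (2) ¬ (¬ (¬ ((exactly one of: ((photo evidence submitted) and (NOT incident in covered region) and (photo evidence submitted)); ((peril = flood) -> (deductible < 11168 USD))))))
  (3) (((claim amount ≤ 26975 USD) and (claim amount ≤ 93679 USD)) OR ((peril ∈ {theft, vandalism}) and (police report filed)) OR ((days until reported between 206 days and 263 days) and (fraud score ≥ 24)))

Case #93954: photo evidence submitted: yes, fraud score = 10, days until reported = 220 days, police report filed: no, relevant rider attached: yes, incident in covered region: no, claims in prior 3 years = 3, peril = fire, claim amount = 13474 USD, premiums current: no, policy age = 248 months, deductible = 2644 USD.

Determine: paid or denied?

Paid

Atomic conditions:
  claim amount ≤ 13758 USD: 13474 ≤ 13758 is true
  relevant rider attached: yes → true
  claims in prior 3 years < 7: 3 < 7 is true
  NOT premiums current: no → true
  policy age ≥ 24 months: 248 ≥ 24 is true
  photo evidence submitted: yes → true
  NOT incident in covered region: no → true
  peril = flood: fire == flood is false
  deductible < 11168 USD: 2644 < 11168 is true
  claim amount ≤ 26975 USD: 13474 ≤ 26975 is true
  claim amount ≤ 93679 USD: 13474 ≤ 93679 is true
  peril ∈ {theft, vandalism}: fire is not in the set → false
  police report filed: no → false
  days until reported between 206 days and 263 days: 220 in [206, 263] is true
  fraud score ≥ 24: 10 ≥ 24 is false
Combine:
[1.1.1] true OR true OR true = true
[1.1.2] exactly-one(true, true) = false
[1.1] true → false = false
[1] NOT false = true
[2.1.1.1.1] true AND true AND true = true
[2.1.1.1.2] false → true (antecedent false ⇒ implication holds) = true
[2.1.1.1] exactly-one(true, true) = false
[2.1.1] NOT false = true
[2.1] NOT true = false
[2] NOT false = true
[3.1] true AND true = true
[3.2] false AND false = false
[3.3] true AND false = false
[3] true OR false OR false = true
[root] true AND true AND true = true
Overall: true → paid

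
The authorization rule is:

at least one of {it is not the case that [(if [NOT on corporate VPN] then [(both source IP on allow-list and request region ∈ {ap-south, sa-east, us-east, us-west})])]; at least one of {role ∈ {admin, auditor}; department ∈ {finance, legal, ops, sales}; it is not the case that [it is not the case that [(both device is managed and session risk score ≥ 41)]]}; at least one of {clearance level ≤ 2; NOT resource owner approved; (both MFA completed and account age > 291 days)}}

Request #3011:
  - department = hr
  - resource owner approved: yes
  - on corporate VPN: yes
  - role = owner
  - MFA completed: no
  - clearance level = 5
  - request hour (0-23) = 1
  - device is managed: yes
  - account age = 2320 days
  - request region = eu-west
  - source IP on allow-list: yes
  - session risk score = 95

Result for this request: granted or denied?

Granted

Atomic conditions:
  NOT on corporate VPN: yes → false
  source IP on allow-list: yes → true
  request region ∈ {ap-south, sa-east, us-east, us-west}: eu-west is not in the set → false
  role ∈ {admin, auditor}: owner is not in the set → false
  department ∈ {finance, legal, ops, sales}: hr is not in the set → false
  device is managed: yes → true
  session risk score ≥ 41: 95 ≥ 41 is true
  clearance level ≤ 2: 5 ≤ 2 is false
  NOT resource owner approved: yes → false
  MFA completed: no → false
  account age > 291 days: 2320 > 291 is true
Combine:
[1.1.2] true AND false = false
[1.1] false → false (antecedent false ⇒ implication holds) = true
[1] NOT true = false
[2.3.1.1] true AND true = true
[2.3.1] NOT true = false
[2.3] NOT false = true
[2] false OR false OR true = true
[3.3] false AND true = false
[3] false OR false OR false = false
[root] false OR true OR false = true
Overall: true → granted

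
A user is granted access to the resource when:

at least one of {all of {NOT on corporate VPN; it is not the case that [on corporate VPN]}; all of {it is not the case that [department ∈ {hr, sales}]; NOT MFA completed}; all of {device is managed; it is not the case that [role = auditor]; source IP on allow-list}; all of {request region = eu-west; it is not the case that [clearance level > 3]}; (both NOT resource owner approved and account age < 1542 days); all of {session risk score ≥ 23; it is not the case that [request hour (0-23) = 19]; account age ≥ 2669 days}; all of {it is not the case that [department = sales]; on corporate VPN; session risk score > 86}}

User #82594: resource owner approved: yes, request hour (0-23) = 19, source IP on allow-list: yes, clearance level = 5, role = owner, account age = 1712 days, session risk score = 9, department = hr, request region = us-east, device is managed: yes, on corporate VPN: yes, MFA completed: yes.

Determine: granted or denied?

Atomic conditions:
  NOT on corporate VPN: yes → false
  on corporate VPN: yes → true
  department ∈ {hr, sales}: hr is in the set → true
  NOT MFA completed: yes → false
  device is managed: yes → true
  role = auditor: owner == auditor is false
  source IP on allow-list: yes → true
  request region = eu-west: us-east == eu-west is false
  clearance level > 3: 5 > 3 is true
  NOT resource owner approved: yes → false
  account age < 1542 days: 1712 < 1542 is false
  session risk score ≥ 23: 9 ≥ 23 is false
  request hour (0-23) = 19: 19 == 19 is true
  account age ≥ 2669 days: 1712 ≥ 2669 is false
  department = sales: hr == sales is false
  session risk score > 86: 9 > 86 is false
Combine:
[1.2] NOT true = false
[1] false AND false = false
[2.1] NOT true = false
[2] false AND false = false
[3.2] NOT false = true
[3] true AND true AND true = true
[4.2] NOT true = false
[4] false AND false = false
[5] false AND false = false
[6.2] NOT true = false
[6] false AND false AND false = false
[7.1] NOT false = true
[7] true AND true AND false = false
[root] false OR false OR true OR false OR false OR false OR false = true
Overall: true → granted

Granted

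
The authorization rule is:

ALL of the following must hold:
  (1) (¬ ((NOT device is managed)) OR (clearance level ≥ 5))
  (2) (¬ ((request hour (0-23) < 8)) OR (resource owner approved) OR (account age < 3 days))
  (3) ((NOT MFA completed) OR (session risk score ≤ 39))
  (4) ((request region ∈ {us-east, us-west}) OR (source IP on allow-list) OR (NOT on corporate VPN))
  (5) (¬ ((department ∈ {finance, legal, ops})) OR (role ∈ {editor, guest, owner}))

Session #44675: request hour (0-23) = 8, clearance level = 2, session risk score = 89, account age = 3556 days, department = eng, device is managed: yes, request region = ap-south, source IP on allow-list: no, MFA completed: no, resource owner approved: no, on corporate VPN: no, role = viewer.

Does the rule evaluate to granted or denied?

Granted

Atomic conditions:
  NOT device is managed: yes → false
  clearance level ≥ 5: 2 ≥ 5 is false
  request hour (0-23) < 8: 8 < 8 is false
  resource owner approved: no → false
  account age < 3 days: 3556 < 3 is false
  NOT MFA completed: no → true
  session risk score ≤ 39: 89 ≤ 39 is false
  request region ∈ {us-east, us-west}: ap-south is not in the set → false
  source IP on allow-list: no → false
  NOT on corporate VPN: no → true
  department ∈ {finance, legal, ops}: eng is not in the set → false
  role ∈ {editor, guest, owner}: viewer is not in the set → false
Combine:
[1.1] NOT false = true
[1] true OR false = true
[2.1] NOT false = true
[2] true OR false OR false = true
[3] true OR false = true
[4] false OR false OR true = true
[5.1] NOT false = true
[5] true OR false = true
[root] true AND true AND true AND true AND true = true
Overall: true → granted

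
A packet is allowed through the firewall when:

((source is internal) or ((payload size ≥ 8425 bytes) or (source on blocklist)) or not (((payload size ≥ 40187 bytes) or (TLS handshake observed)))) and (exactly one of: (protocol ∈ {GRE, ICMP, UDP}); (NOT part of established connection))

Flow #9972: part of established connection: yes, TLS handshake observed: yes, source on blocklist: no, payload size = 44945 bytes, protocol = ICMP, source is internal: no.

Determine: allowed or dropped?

Atomic conditions:
  source is internal: no → false
  payload size ≥ 8425 bytes: 44945 ≥ 8425 is true
  source on blocklist: no → false
  payload size ≥ 40187 bytes: 44945 ≥ 40187 is true
  TLS handshake observed: yes → true
  protocol ∈ {GRE, ICMP, UDP}: ICMP is in the set → true
  NOT part of established connection: yes → false
Combine:
[1.2] true OR false = true
[1.3.1] true OR true = true
[1.3] NOT true = false
[1] false OR true OR false = true
[2] exactly-one(true, false) = true
[root] true AND true = true
Overall: true → allowed

Allowed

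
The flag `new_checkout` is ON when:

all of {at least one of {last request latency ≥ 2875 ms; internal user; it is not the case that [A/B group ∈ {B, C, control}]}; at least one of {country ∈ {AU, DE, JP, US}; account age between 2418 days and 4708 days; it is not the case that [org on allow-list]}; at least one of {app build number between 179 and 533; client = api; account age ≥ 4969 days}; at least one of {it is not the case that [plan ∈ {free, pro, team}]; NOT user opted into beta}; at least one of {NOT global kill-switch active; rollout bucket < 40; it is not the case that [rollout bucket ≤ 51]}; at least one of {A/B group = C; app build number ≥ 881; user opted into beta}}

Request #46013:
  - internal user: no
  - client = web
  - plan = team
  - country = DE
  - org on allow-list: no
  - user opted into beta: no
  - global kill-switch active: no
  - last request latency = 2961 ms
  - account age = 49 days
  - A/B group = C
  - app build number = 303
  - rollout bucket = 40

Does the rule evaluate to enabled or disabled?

Atomic conditions:
  last request latency ≥ 2875 ms: 2961 ≥ 2875 is true
  internal user: no → false
  A/B group ∈ {B, C, control}: C is in the set → true
  country ∈ {AU, DE, JP, US}: DE is in the set → true
  account age between 2418 days and 4708 days: 49 in [2418, 4708] is false
  org on allow-list: no → false
  app build number between 179 and 533: 303 in [179, 533] is true
  client = api: web == api is false
  account age ≥ 4969 days: 49 ≥ 4969 is false
  plan ∈ {free, pro, team}: team is in the set → true
  NOT user opted into beta: no → true
  NOT global kill-switch active: no → true
  rollout bucket < 40: 40 < 40 is false
  rollout bucket ≤ 51: 40 ≤ 51 is true
  A/B group = C: C == C is true
  app build number ≥ 881: 303 ≥ 881 is false
  user opted into beta: no → false
Combine:
[1.3] NOT true = false
[1] true OR false OR false = true
[2.3] NOT false = true
[2] true OR false OR true = true
[3] true OR false OR false = true
[4.1] NOT true = false
[4] false OR true = true
[5.3] NOT true = false
[5] true OR false OR false = true
[6] true OR false OR false = true
[root] true AND true AND true AND true AND true AND true = true
Overall: true → enabled

Enabled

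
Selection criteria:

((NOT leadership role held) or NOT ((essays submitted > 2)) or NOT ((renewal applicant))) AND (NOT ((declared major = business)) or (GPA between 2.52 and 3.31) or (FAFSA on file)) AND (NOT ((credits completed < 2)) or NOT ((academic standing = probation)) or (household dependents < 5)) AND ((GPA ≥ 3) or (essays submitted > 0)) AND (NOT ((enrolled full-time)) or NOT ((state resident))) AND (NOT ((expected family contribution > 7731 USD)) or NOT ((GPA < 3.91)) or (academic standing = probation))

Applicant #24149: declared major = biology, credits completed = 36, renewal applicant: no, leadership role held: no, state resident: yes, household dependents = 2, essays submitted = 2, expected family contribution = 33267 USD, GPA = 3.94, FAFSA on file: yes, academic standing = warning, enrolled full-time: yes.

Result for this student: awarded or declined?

Declined

Atomic conditions:
  NOT leadership role held: no → true
  essays submitted > 2: 2 > 2 is false
  renewal applicant: no → false
  declared major = business: biology == business is false
  GPA between 2.52 and 3.31: 3.94 in [2.52, 3.31] is false
  FAFSA on file: yes → true
  credits completed < 2: 36 < 2 is false
  academic standing = probation: warning == probation is false
  household dependents < 5: 2 < 5 is true
  GPA ≥ 3: 3.94 ≥ 3 is true
  essays submitted > 0: 2 > 0 is true
  enrolled full-time: yes → true
  state resident: yes → true
  expected family contribution > 7731 USD: 33267 > 7731 is true
  GPA < 3.91: 3.94 < 3.91 is false
Combine:
[1.2] NOT false = true
[1.3] NOT false = true
[1] true OR true OR true = true
[2.1] NOT false = true
[2] true OR false OR true = true
[3.1] NOT false = true
[3.2] NOT false = true
[3] true OR true OR true = true
[4] true OR true = true
[5.1] NOT true = false
[5.2] NOT true = false
[5] false OR false = false
[6.1] NOT true = false
[6.2] NOT false = true
[6] false OR true OR false = true
[root] true AND true AND true AND true AND false AND true = false
Overall: false → declined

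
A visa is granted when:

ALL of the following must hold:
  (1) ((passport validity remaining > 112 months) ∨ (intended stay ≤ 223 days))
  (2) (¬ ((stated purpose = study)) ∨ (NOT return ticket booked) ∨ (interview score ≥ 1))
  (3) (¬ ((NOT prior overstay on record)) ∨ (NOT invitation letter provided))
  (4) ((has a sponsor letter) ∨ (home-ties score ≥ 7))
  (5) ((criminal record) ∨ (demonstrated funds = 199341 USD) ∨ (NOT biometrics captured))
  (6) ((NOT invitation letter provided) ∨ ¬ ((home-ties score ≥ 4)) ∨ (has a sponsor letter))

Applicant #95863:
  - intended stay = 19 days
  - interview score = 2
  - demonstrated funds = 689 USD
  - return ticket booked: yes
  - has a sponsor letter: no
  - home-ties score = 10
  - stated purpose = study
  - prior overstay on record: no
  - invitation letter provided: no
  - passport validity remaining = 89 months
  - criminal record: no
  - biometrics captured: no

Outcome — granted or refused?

Granted

Atomic conditions:
  passport validity remaining > 112 months: 89 > 112 is false
  intended stay ≤ 223 days: 19 ≤ 223 is true
  stated purpose = study: study == study is true
  NOT return ticket booked: yes → false
  interview score ≥ 1: 2 ≥ 1 is true
  NOT prior overstay on record: no → true
  NOT invitation letter provided: no → true
  has a sponsor letter: no → false
  home-ties score ≥ 7: 10 ≥ 7 is true
  criminal record: no → false
  demonstrated funds = 199341 USD: 689 == 199341 is false
  NOT biometrics captured: no → true
  home-ties score ≥ 4: 10 ≥ 4 is true
Combine:
[1] false OR true = true
[2.1] NOT true = false
[2] false OR false OR true = true
[3.1] NOT true = false
[3] false OR true = true
[4] false OR true = true
[5] false OR false OR true = true
[6.2] NOT true = false
[6] true OR false OR false = true
[root] true AND true AND true AND true AND true AND true = true
Overall: true → granted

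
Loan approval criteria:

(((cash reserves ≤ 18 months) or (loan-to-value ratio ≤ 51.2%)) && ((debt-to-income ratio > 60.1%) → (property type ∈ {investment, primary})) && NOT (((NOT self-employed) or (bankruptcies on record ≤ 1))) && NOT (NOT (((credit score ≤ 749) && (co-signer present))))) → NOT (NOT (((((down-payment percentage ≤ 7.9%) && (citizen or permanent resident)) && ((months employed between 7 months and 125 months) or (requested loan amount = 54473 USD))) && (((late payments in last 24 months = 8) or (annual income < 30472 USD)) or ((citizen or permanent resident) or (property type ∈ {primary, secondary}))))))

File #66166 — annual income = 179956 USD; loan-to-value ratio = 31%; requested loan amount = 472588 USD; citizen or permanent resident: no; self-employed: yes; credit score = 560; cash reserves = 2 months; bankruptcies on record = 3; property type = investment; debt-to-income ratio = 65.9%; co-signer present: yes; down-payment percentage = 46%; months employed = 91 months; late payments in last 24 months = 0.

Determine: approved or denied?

Atomic conditions:
  cash reserves ≤ 18 months: 2 ≤ 18 is true
  loan-to-value ratio ≤ 51.2%: 31 ≤ 51.2 is true
  debt-to-income ratio > 60.1%: 65.9 > 60.1 is true
  property type ∈ {investment, primary}: investment is in the set → true
  NOT self-employed: yes → false
  bankruptcies on record ≤ 1: 3 ≤ 1 is false
  credit score ≤ 749: 560 ≤ 749 is true
  co-signer present: yes → true
  down-payment percentage ≤ 7.9%: 46 ≤ 7.9 is false
  citizen or permanent resident: no → false
  months employed between 7 months and 125 months: 91 in [7, 125] is true
  requested loan amount = 54473 USD: 472588 == 54473 is false
  late payments in last 24 months = 8: 0 == 8 is false
  annual income < 30472 USD: 179956 < 30472 is false
  property type ∈ {primary, secondary}: investment is not in the set → false
Combine:
[1.1] true OR true = true
[1.2] true → true = true
[1.3.1] false OR false = false
[1.3] NOT false = true
[1.4.1.1] true AND true = true
[1.4.1] NOT true = false
[1.4] NOT false = true
[1] true AND true AND true AND true = true
[2.1.1.1.1] false AND false = false
[2.1.1.1.2] true OR false = true
[2.1.1.1] false AND true = false
[2.1.1.2.1] false OR false = false
[2.1.1.2.2] false OR false = false
[2.1.1.2] false OR false = false
[2.1.1] false AND false = false
[2.1] NOT false = true
[2] NOT true = false
[root] true → false = false
Overall: false → denied

Denied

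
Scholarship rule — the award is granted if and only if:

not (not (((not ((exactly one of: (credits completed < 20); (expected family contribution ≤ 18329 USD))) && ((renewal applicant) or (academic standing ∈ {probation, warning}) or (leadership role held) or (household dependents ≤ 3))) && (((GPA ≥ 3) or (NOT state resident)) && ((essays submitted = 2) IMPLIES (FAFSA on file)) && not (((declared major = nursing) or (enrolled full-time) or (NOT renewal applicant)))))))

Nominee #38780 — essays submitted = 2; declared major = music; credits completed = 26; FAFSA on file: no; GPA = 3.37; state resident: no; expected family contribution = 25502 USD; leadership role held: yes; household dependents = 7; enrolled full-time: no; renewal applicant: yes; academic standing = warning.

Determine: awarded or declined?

Atomic conditions:
  credits completed < 20: 26 < 20 is false
  expected family contribution ≤ 18329 USD: 25502 ≤ 18329 is false
  renewal applicant: yes → true
  academic standing ∈ {probation, warning}: warning is in the set → true
  leadership role held: yes → true
  household dependents ≤ 3: 7 ≤ 3 is false
  GPA ≥ 3: 3.37 ≥ 3 is true
  NOT state resident: no → true
  essays submitted = 2: 2 == 2 is true
  FAFSA on file: no → false
  declared major = nursing: music == nursing is false
  enrolled full-time: no → false
  NOT renewal applicant: yes → false
Combine:
[1.1.1.1.1] exactly-one(false, false) = false
[1.1.1.1] NOT false = true
[1.1.1.2] true OR true OR true OR false = true
[1.1.1] true AND true = true
[1.1.2.1] true OR true = true
[1.1.2.2] true → false = false
[1.1.2.3.1] false OR false OR false = false
[1.1.2.3] NOT false = true
[1.1.2] true AND false AND true = false
[1.1] true AND false = false
[1] NOT false = true
[root] NOT true = false
Overall: false → declined

Declined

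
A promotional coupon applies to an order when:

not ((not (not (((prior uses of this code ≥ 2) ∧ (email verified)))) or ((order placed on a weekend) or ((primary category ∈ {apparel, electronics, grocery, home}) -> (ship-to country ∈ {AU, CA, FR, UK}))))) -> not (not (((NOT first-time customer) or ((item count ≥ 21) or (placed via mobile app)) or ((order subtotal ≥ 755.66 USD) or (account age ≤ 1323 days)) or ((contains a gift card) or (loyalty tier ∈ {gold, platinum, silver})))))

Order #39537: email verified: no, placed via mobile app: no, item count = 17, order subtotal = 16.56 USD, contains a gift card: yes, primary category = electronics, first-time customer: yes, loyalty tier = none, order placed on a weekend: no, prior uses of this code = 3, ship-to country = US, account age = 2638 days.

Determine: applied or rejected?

Atomic conditions:
  prior uses of this code ≥ 2: 3 ≥ 2 is true
  email verified: no → false
  order placed on a weekend: no → false
  primary category ∈ {apparel, electronics, grocery, home}: electronics is in the set → true
  ship-to country ∈ {AU, CA, FR, UK}: US is not in the set → false
  NOT first-time customer: yes → false
  item count ≥ 21: 17 ≥ 21 is false
  placed via mobile app: no → false
  order subtotal ≥ 755.66 USD: 16.56 ≥ 755.66 is false
  account age ≤ 1323 days: 2638 ≤ 1323 is false
  contains a gift card: yes → true
  loyalty tier ∈ {gold, platinum, silver}: none is not in the set → false
Combine:
[1.1.1.1.1] true AND false = false
[1.1.1.1] NOT false = true
[1.1.1] NOT true = false
[1.1.2.2] true → false = false
[1.1.2] false OR false = false
[1.1] false OR false = false
[1] NOT false = true
[2.1.1.2] false OR false = false
[2.1.1.3] false OR false = false
[2.1.1.4] true OR false = true
[2.1.1] false OR false OR false OR true = true
[2.1] NOT true = false
[2] NOT false = true
[root] true → true = true
Overall: true → applied

Applied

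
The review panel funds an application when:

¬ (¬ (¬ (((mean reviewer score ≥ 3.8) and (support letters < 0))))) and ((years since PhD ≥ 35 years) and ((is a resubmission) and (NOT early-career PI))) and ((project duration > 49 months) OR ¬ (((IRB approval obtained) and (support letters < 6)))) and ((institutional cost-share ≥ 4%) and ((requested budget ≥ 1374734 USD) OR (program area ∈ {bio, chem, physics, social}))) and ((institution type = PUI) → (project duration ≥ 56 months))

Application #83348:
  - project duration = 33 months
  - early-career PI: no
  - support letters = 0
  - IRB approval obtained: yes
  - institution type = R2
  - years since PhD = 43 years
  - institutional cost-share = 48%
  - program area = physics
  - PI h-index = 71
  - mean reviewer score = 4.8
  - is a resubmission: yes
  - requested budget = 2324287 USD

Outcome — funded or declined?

Atomic conditions:
  mean reviewer score ≥ 3.8: 4.8 ≥ 3.8 is true
  support letters < 0: 0 < 0 is false
  years since PhD ≥ 35 years: 43 ≥ 35 is true
  is a resubmission: yes → true
  NOT early-career PI: no → true
  project duration > 49 months: 33 > 49 is false
  IRB approval obtained: yes → true
  support letters < 6: 0 < 6 is true
  institutional cost-share ≥ 4%: 48 ≥ 4 is true
  requested budget ≥ 1374734 USD: 2324287 ≥ 1374734 is true
  program area ∈ {bio, chem, physics, social}: physics is in the set → true
  institution type = PUI: R2 == PUI is false
  project duration ≥ 56 months: 33 ≥ 56 is false
Combine:
[1.1.1.1] true AND false = false
[1.1.1] NOT false = true
[1.1] NOT true = false
[1] NOT false = true
[2.2] true AND true = true
[2] true AND true = true
[3.2.1] true AND true = true
[3.2] NOT true = false
[3] false OR false = false
[4.2] true OR true = true
[4] true AND true = true
[5] false → false (antecedent false ⇒ implication holds) = true
[root] true AND true AND false AND true AND true = false
Overall: false → declined

Declined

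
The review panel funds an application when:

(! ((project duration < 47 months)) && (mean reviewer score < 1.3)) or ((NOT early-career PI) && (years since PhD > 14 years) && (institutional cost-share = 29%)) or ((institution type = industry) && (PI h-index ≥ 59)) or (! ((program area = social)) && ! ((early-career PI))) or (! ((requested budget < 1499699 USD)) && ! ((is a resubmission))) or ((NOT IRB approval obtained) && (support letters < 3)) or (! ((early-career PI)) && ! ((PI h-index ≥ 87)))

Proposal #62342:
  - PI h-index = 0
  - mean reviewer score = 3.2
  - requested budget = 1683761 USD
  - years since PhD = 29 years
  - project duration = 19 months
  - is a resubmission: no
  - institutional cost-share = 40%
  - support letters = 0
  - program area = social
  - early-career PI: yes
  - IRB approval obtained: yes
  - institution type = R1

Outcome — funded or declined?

Funded

Atomic conditions:
  project duration < 47 months: 19 < 47 is true
  mean reviewer score < 1.3: 3.2 < 1.3 is false
  NOT early-career PI: yes → false
  years since PhD > 14 years: 29 > 14 is true
  institutional cost-share = 29%: 40 == 29 is false
  institution type = industry: R1 == industry is false
  PI h-index ≥ 59: 0 ≥ 59 is false
  program area = social: social == social is true
  early-career PI: yes → true
  requested budget < 1499699 USD: 1683761 < 1499699 is false
  is a resubmission: no → false
  NOT IRB approval obtained: yes → false
  support letters < 3: 0 < 3 is true
  PI h-index ≥ 87: 0 ≥ 87 is false
Combine:
[1.1] NOT true = false
[1] false AND false = false
[2] false AND true AND false = false
[3] false AND false = false
[4.1] NOT true = false
[4.2] NOT true = false
[4] false AND false = false
[5.1] NOT false = true
[5.2] NOT false = true
[5] true AND true = true
[6] false AND true = false
[7.1] NOT true = false
[7.2] NOT false = true
[7] false AND true = false
[root] false OR false OR false OR false OR true OR false OR false = true
Overall: true → funded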